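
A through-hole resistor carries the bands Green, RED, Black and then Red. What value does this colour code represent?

Green → 5 (first significant figure)
Red → 2 (second significant figure)
Black → ×1 multiplier
52 × 1 = 52 Ω

52 Ω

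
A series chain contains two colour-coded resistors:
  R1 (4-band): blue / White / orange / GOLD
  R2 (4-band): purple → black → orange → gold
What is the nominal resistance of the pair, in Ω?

139000 Ω

R1: blue, white → 69; orange ×10^3 → 69000 Ω.
R2: violet, black → 70; orange ×10^3 → 70000 Ω.
Series: 69000 + 70000 = 139000 Ω.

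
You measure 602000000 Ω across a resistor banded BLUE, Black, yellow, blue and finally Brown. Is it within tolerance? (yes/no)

yes

Blue → 6 (first significant figure)
Black → 0 (second significant figure)
Yellow → 4 (third significant figure)
Blue → ×10^6 multiplier
Brown → ±1% tolerance
604 × 1000000 = 604000000 Ω
Allowed range: 597960000 Ω to 610040000 Ω.
602000000 Ω lies inside that range.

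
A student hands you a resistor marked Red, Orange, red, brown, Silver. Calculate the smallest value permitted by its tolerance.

2088 Ω

Red → 2 (first significant figure)
Orange → 3 (second significant figure)
Red → 2 (third significant figure)
Brown → ×10 multiplier
Silver → ±10% tolerance
232 × 10 = 2320 Ω
Smallest = 2320 × (1 − 10/100) = 2088 Ω.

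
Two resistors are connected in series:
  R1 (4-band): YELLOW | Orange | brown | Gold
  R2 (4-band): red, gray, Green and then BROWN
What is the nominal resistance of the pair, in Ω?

R1: yellow, orange → 43; brown ×10 → 430 Ω.
R2: red, grey → 28; green ×10^5 → 2800000 Ω.
Series: 430 + 2800000 = 2800430 Ω.

2800430 Ω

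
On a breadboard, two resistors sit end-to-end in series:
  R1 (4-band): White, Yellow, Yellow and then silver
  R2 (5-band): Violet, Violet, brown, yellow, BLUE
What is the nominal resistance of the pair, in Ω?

R1: white, yellow → 94; yellow ×10^4 → 940000 Ω.
R2: violet, violet, brown → 771; yellow ×10^4 → 7710000 Ω.
Series: 940000 + 7710000 = 8650000 Ω.

8650000 Ω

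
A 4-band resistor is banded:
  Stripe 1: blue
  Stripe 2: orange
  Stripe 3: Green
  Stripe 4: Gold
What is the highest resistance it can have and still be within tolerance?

6615000 Ω

Blue → 6 (first significant figure)
Orange → 3 (second significant figure)
Green → ×10^5 multiplier
Gold → ±5% tolerance
63 × 100000 = 6300000 Ω
Highest = 6300000 × (1 + 5/100) = 6615000 Ω.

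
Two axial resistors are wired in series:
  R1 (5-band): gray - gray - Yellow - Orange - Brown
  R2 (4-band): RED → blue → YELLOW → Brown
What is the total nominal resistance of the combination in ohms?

1144000 Ω

R1: grey, grey, yellow → 884; orange ×10^3 → 884000 Ω.
R2: red, blue → 26; yellow ×10^4 → 260000 Ω.
Series: 884000 + 260000 = 1144000 Ω.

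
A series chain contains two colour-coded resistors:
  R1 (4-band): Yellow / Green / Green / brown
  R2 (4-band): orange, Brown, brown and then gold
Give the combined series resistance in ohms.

4500310 Ω

R1: yellow, green → 45; green ×10^5 → 4500000 Ω.
R2: orange, brown → 31; brown ×10 → 310 Ω.
Series: 4500000 + 310 = 4500310 Ω.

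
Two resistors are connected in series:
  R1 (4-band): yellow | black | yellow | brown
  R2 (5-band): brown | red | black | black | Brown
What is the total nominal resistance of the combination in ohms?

R1: yellow, black → 40; yellow ×10^4 → 400000 Ω.
R2: brown, red, black → 120; black ×1 → 120 Ω.
Series: 400000 + 120 = 400120 Ω.

400120 Ω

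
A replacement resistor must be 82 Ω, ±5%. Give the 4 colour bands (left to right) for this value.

grey, red, black, gold

82 Ω = 82 × 10^0.
8 → grey
2 → red
Multiplier 10^0 → black.
±5% tolerance → gold.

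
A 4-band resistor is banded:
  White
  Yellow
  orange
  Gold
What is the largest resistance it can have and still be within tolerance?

98700 Ω

White → 9 (first significant figure)
Yellow → 4 (second significant figure)
Orange → ×10^3 multiplier
Gold → ±5% tolerance
94 × 1000 = 94000 Ω
Largest = 94000 × (1 + 5/100) = 98700 Ω.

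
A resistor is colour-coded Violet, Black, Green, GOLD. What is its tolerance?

±5%

The last band, gold, is the tolerance band.
Gold corresponds to ±5%.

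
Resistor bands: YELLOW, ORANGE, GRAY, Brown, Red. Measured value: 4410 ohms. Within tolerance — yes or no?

Yellow → 4 (first significant figure)
Orange → 3 (second significant figure)
Grey → 8 (third significant figure)
Brown → ×10 multiplier
Red → ±2% tolerance
438 × 10 = 4380 Ω
Allowed range: 4292.4 Ω to 4467.6 Ω.
4410 ohms lies inside that range.

yes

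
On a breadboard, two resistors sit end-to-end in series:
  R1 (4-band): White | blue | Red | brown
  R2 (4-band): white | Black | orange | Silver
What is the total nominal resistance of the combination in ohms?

R1: white, blue → 96; red ×10^2 → 9600 Ω.
R2: white, black → 90; orange ×10^3 → 90000 Ω.
Series: 9600 + 90000 = 99600 Ω.

99600 Ω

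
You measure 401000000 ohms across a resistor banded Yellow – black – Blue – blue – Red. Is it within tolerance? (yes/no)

Yellow → 4 (first significant figure)
Black → 0 (second significant figure)
Blue → 6 (third significant figure)
Blue → ×10^6 multiplier
Red → ±2% tolerance
406 × 1000000 = 406000000 Ω
Allowed range: 397880000 Ω to 414120000 Ω.
401000000 ohms lies inside that range.

yes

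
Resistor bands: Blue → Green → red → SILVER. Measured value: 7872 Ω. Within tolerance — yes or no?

Blue → 6 (first significant figure)
Green → 5 (second significant figure)
Red → ×10^2 multiplier
Silver → ±10% tolerance
65 × 100 = 6500 Ω
Allowed range: 5850 Ω to 7150 Ω.
7872 Ω lies outside that range.

no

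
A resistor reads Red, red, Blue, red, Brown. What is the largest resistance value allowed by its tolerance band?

22826 Ω

Red → 2 (first significant figure)
Red → 2 (second significant figure)
Blue → 6 (third significant figure)
Red → ×10^2 multiplier
Brown → ±1% tolerance
226 × 100 = 22600 Ω
Largest = 22600 × (1 + 1/100) = 22826 Ω.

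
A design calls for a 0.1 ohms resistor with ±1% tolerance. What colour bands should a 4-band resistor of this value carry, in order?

0.1 Ω = 10 × 10^-2.
1 → brown
0 → black
Multiplier 10^-2 → silver.
±1% tolerance → brown.

brown, black, silver, brown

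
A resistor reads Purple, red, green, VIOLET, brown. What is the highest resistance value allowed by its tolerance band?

Violet → 7 (first significant figure)
Red → 2 (second significant figure)
Green → 5 (third significant figure)
Violet → ×10^7 multiplier
Brown → ±1% tolerance
725 × 10000000 = 7250000000 Ω
Highest = 7250000000 × (1 + 1/100) = 7322500000 Ω.

7322500000 Ω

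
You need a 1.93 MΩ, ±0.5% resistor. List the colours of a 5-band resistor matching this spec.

brown, white, orange, yellow, green

1930000 Ω = 193 × 10^4.
1 → brown
9 → white
3 → orange
Multiplier 10^4 → yellow.
±0.5% tolerance → green.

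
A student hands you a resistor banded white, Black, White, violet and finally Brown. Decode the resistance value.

9090000000 Ω

White → 9 (first significant figure)
Black → 0 (second significant figure)
White → 9 (third significant figure)
Violet → ×10^7 multiplier
909 × 10000000 = 9090000000 Ω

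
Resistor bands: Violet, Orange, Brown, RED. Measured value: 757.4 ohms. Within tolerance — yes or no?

no

Violet → 7 (first significant figure)
Orange → 3 (second significant figure)
Brown → ×10 multiplier
Red → ±2% tolerance
73 × 10 = 730 Ω
Allowed range: 715.4 Ω to 744.6 Ω.
757.4 ohms lies outside that range.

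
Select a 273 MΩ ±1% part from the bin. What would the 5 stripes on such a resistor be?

273000000 Ω = 273 × 10^6.
2 → red
7 → violet
3 → orange
Multiplier 10^6 → blue.
±1% tolerance → brown.

red, violet, orange, blue, brown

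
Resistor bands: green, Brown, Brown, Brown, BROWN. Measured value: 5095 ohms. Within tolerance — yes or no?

yes

Green → 5 (first significant figure)
Brown → 1 (second significant figure)
Brown → 1 (third significant figure)
Brown → ×10 multiplier
Brown → ±1% tolerance
511 × 10 = 5110 Ω
Allowed range: 5058.9 Ω to 5161.1 Ω.
5095 ohms lies inside that range.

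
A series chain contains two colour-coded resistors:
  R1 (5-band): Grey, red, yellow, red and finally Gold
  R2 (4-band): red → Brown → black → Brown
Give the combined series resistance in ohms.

82421 Ω

R1: grey, red, yellow → 824; red ×10^2 → 82400 Ω.
R2: red, brown → 21; black ×1 → 21 Ω.
Series: 82400 + 21 = 82421 Ω.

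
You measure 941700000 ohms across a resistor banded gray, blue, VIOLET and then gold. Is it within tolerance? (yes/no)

no

Grey → 8 (first significant figure)
Blue → 6 (second significant figure)
Violet → ×10^7 multiplier
Gold → ±5% tolerance
86 × 10000000 = 860000000 Ω
Allowed range: 817000000 Ω to 903000000 Ω.
941700000 ohms lies outside that range.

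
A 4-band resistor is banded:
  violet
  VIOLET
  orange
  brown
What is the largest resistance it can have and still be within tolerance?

77770 Ω

Violet → 7 (first significant figure)
Violet → 7 (second significant figure)
Orange → ×10^3 multiplier
Brown → ±1% tolerance
77 × 1000 = 77000 Ω
Largest = 77000 × (1 + 1/100) = 77770 Ω.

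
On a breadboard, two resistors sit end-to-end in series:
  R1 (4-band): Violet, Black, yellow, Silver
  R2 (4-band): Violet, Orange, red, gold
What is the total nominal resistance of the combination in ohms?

707300 Ω

R1: violet, black → 70; yellow ×10^4 → 700000 Ω.
R2: violet, orange → 73; red ×10^2 → 7300 Ω.
Series: 700000 + 7300 = 707300 Ω.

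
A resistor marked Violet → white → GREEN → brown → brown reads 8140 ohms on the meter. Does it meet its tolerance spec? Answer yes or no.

no

Violet → 7 (first significant figure)
White → 9 (second significant figure)
Green → 5 (third significant figure)
Brown → ×10 multiplier
Brown → ±1% tolerance
795 × 10 = 7950 Ω
Allowed range: 7870.5 Ω to 8029.5 Ω.
8140 ohms lies outside that range.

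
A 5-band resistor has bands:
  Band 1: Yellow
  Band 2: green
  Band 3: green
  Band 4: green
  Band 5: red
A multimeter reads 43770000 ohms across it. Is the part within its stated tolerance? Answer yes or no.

no

Yellow → 4 (first significant figure)
Green → 5 (second significant figure)
Green → 5 (third significant figure)
Green → ×10^5 multiplier
Red → ±2% tolerance
455 × 100000 = 45500000 Ω
Allowed range: 44590000 Ω to 46410000 Ω.
43770000 ohms lies outside that range.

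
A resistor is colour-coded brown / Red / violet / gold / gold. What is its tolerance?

±5%

The last band, gold, is the tolerance band.
Gold corresponds to ±5%.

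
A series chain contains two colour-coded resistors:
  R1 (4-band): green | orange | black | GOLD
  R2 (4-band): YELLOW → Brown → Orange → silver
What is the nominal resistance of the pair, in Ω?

41053 Ω

R1: green, orange → 53; black ×1 → 53 Ω.
R2: yellow, brown → 41; orange ×10^3 → 41000 Ω.
Series: 53 + 41000 = 41053 Ω.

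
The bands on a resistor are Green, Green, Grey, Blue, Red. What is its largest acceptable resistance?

Green → 5 (first significant figure)
Green → 5 (second significant figure)
Grey → 8 (third significant figure)
Blue → ×10^6 multiplier
Red → ±2% tolerance
558 × 1000000 = 558000000 Ω
Largest = 558000000 × (1 + 2/100) = 569160000 Ω.

569160000 Ω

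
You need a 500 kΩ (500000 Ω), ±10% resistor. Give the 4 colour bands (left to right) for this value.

500000 Ω = 50 × 10^4.
5 → green
0 → black
Multiplier 10^4 → yellow.
±10% tolerance → silver.

green, black, yellow, silver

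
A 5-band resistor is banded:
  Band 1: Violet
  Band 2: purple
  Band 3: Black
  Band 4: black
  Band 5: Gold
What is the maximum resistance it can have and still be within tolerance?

808.5 Ω

Violet → 7 (first significant figure)
Violet → 7 (second significant figure)
Black → 0 (third significant figure)
Black → ×1 multiplier
Gold → ±5% tolerance
770 × 1 = 770 Ω
Maximum = 770 × (1 + 5/100) = 808.5 Ω.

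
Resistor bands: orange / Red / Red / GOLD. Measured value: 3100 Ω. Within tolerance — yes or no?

Orange → 3 (first significant figure)
Red → 2 (second significant figure)
Red → ×10^2 multiplier
Gold → ±5% tolerance
32 × 100 = 3200 Ω
Allowed range: 3040 Ω to 3360 Ω.
3100 Ω lies inside that range.

yes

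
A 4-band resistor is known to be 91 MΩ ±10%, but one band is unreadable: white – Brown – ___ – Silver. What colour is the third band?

blue

91000000 Ω = 91 × 10^6.
The third band is the multiplier, 10^6, which is blue.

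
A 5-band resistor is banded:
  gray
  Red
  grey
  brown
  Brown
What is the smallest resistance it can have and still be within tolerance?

Grey → 8 (first significant figure)
Red → 2 (second significant figure)
Grey → 8 (third significant figure)
Brown → ×10 multiplier
Brown → ±1% tolerance
828 × 10 = 8280 Ω
Smallest = 8280 × (1 − 1/100) = 8197.2 Ω.

8197.2 Ω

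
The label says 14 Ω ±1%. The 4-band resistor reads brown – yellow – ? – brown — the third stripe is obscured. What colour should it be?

14 Ω = 14 × 10^0.
The third band is the multiplier, 10^0, which is black.

black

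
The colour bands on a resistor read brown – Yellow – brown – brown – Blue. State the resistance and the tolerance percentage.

Brown → 1 (first significant figure)
Yellow → 4 (second significant figure)
Brown → 1 (third significant figure)
Brown → ×10 multiplier
Blue → ±0.25% tolerance
141 × 10 = 1410 Ω

1410 Ω ±0.25%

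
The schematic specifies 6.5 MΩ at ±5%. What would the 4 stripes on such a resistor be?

6500000 Ω = 65 × 10^5.
6 → blue
5 → green
Multiplier 10^5 → green.
±5% tolerance → gold.

blue, green, green, gold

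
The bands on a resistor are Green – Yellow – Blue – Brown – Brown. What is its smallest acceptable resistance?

5405.4 Ω

Green → 5 (first significant figure)
Yellow → 4 (second significant figure)
Blue → 6 (third significant figure)
Brown → ×10 multiplier
Brown → ±1% tolerance
546 × 10 = 5460 Ω
Smallest = 5460 × (1 − 1/100) = 5405.4 Ω.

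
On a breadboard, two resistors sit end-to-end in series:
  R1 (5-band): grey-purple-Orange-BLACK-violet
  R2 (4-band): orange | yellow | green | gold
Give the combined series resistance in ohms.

R1: grey, violet, orange → 873; black ×1 → 873 Ω.
R2: orange, yellow → 34; green ×10^5 → 3400000 Ω.
Series: 873 + 3400000 = 3400873 Ω.

3400873 Ω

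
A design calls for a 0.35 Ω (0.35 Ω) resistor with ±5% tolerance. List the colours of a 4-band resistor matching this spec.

orange, green, silver, gold

0.35 Ω = 35 × 10^-2.
3 → orange
5 → green
Multiplier 10^-2 → silver.
±5% tolerance → gold.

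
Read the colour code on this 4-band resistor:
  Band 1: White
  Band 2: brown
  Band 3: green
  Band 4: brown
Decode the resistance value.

White → 9 (first significant figure)
Brown → 1 (second significant figure)
Green → ×10^5 multiplier
91 × 100000 = 9100000 Ω

9100000 Ω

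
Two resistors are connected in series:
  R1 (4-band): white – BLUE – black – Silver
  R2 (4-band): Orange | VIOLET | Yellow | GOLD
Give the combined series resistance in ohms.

370096 Ω

R1: white, blue → 96; black ×1 → 96 Ω.
R2: orange, violet → 37; yellow ×10^4 → 370000 Ω.
Series: 96 + 370000 = 370096 Ω.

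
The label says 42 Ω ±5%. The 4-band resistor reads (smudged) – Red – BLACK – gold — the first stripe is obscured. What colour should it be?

42 Ω = 42 × 10^0.
The first band gives digit 4 of the significand, and 4 is yellow.

yellow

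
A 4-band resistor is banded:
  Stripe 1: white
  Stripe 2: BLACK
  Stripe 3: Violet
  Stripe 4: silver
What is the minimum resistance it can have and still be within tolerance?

810000000 Ω

White → 9 (first significant figure)
Black → 0 (second significant figure)
Violet → ×10^7 multiplier
Silver → ±10% tolerance
90 × 10000000 = 900000000 Ω
Minimum = 900000000 × (1 − 10/100) = 810000000 Ω.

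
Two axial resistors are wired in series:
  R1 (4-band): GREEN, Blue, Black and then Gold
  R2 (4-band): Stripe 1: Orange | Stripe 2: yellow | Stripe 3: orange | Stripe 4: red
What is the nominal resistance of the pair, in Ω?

34056 Ω

R1: green, blue → 56; black ×1 → 56 Ω.
R2: orange, yellow → 34; orange ×10^3 → 34000 Ω.
Series: 56 + 34000 = 34056 Ω.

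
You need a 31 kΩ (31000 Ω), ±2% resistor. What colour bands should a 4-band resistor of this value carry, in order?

31000 Ω = 31 × 10^3.
3 → orange
1 → brown
Multiplier 10^3 → orange.
±2% tolerance → red.

orange, brown, orange, red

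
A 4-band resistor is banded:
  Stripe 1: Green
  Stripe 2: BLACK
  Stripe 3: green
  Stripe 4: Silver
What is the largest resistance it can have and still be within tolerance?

5500000 Ω

Green → 5 (first significant figure)
Black → 0 (second significant figure)
Green → ×10^5 multiplier
Silver → ±10% tolerance
50 × 100000 = 5000000 Ω
Largest = 5000000 × (1 + 10/100) = 5500000 Ω.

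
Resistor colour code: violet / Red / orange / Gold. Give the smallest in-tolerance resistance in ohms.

68400 Ω

Violet → 7 (first significant figure)
Red → 2 (second significant figure)
Orange → ×10^3 multiplier
Gold → ±5% tolerance
72 × 1000 = 72000 Ω
Smallest = 72000 × (1 − 5/100) = 68400 Ω.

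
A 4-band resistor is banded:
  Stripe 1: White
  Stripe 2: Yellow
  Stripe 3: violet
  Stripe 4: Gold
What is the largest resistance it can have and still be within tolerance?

White → 9 (first significant figure)
Yellow → 4 (second significant figure)
Violet → ×10^7 multiplier
Gold → ±5% tolerance
94 × 10000000 = 940000000 Ω
Largest = 940000000 × (1 + 5/100) = 987000000 Ω.

987000000 Ω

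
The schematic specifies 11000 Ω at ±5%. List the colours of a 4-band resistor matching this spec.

11000 Ω = 11 × 10^3.
1 → brown
1 → brown
Multiplier 10^3 → orange.
±5% tolerance → gold.

brown, brown, orange, gold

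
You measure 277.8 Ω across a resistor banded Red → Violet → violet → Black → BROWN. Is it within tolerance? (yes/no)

Red → 2 (first significant figure)
Violet → 7 (second significant figure)
Violet → 7 (third significant figure)
Black → ×1 multiplier
Brown → ±1% tolerance
277 × 1 = 277 Ω
Allowed range: 274.23 Ω to 279.77 Ω.
277.8 Ω lies inside that range.

yes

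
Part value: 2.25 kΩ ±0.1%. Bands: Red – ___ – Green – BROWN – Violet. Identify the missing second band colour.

red

2250 Ω = 225 × 10^1.
The second band gives digit 2 of the significand, and 2 is red.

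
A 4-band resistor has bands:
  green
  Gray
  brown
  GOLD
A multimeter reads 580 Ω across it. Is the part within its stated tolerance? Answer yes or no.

yes

Green → 5 (first significant figure)
Grey → 8 (second significant figure)
Brown → ×10 multiplier
Gold → ±5% tolerance
58 × 10 = 580 Ω
Allowed range: 551 Ω to 609 Ω.
580 Ω lies inside that range.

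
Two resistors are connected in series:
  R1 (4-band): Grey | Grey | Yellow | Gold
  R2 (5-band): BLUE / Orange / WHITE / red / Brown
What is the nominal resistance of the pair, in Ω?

943900 Ω

R1: grey, grey → 88; yellow ×10^4 → 880000 Ω.
R2: blue, orange, white → 639; red ×10^2 → 63900 Ω.
Series: 880000 + 63900 = 943900 Ω.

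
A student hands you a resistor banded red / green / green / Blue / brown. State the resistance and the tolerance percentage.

Red → 2 (first significant figure)
Green → 5 (second significant figure)
Green → 5 (third significant figure)
Blue → ×10^6 multiplier
Brown → ±1% tolerance
255 × 1000000 = 255000000 Ω

255000000 Ω ±1%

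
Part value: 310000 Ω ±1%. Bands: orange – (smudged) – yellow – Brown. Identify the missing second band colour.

brown

310000 Ω = 31 × 10^4.
The second band gives digit 1 of the significand, and 1 is brown.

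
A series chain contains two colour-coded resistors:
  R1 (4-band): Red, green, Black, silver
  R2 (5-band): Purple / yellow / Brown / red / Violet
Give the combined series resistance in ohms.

74125 Ω

R1: red, green → 25; black ×1 → 25 Ω.
R2: violet, yellow, brown → 741; red ×10^2 → 74100 Ω.
Series: 25 + 74100 = 74125 Ω.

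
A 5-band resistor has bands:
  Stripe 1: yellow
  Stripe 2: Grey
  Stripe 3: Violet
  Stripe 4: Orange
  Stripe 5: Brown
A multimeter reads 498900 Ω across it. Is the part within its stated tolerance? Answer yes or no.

Yellow → 4 (first significant figure)
Grey → 8 (second significant figure)
Violet → 7 (third significant figure)
Orange → ×10^3 multiplier
Brown → ±1% tolerance
487 × 1000 = 487000 Ω
Allowed range: 482130 Ω to 491870 Ω.
498900 Ω lies outside that range.

no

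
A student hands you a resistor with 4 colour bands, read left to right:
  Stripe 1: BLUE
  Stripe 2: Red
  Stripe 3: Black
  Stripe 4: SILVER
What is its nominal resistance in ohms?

62 Ω

Blue → 6 (first significant figure)
Red → 2 (second significant figure)
Black → ×1 multiplier
62 × 1 = 62 Ω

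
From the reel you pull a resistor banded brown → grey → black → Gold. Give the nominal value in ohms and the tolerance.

Brown → 1 (first significant figure)
Grey → 8 (second significant figure)
Black → ×1 multiplier
Gold → ±5% tolerance
18 × 1 = 18 Ω

18 Ω ±5%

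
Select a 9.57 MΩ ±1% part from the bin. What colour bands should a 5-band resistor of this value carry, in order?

9570000 Ω = 957 × 10^4.
9 → white
5 → green
7 → violet
Multiplier 10^4 → yellow.
±1% tolerance → brown.

white, green, violet, yellow, brown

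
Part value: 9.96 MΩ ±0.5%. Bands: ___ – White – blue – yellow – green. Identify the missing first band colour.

white

9960000 Ω = 996 × 10^4.
The first band gives digit 9 of the significand, and 9 is white.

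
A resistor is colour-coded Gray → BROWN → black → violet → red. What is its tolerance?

±2%

The last band, red, is the tolerance band.
Red corresponds to ±2%.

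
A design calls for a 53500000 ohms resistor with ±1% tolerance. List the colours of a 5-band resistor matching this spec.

53500000 Ω = 535 × 10^5.
5 → green
3 → orange
5 → green
Multiplier 10^5 → green.
±1% tolerance → brown.

green, orange, green, green, brown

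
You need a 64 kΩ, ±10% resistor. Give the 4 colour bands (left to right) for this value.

64000 Ω = 64 × 10^3.
6 → blue
4 → yellow
Multiplier 10^3 → orange.
±10% tolerance → silver.

blue, yellow, orange, silver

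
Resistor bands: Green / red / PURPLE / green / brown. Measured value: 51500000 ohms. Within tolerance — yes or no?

Green → 5 (first significant figure)
Red → 2 (second significant figure)
Violet → 7 (third significant figure)
Green → ×10^5 multiplier
Brown → ±1% tolerance
527 × 100000 = 52700000 Ω
Allowed range: 52173000 Ω to 53227000 Ω.
51500000 ohms lies outside that range.

no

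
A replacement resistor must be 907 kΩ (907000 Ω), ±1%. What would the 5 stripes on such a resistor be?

907000 Ω = 907 × 10^3.
9 → white
0 → black
7 → violet
Multiplier 10^3 → orange.
±1% tolerance → brown.

white, black, violet, orange, brown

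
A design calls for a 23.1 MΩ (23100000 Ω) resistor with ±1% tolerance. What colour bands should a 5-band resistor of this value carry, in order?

red, orange, brown, green, brown

23100000 Ω = 231 × 10^5.
2 → red
3 → orange
1 → brown
Multiplier 10^5 → green.
±1% tolerance → brown.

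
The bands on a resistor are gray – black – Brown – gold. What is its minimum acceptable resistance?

Grey → 8 (first significant figure)
Black → 0 (second significant figure)
Brown → ×10 multiplier
Gold → ±5% tolerance
80 × 10 = 800 Ω
Minimum = 800 × (1 − 5/100) = 760 Ω.

760 Ω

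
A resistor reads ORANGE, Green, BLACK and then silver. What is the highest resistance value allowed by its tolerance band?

38.5 Ω

Orange → 3 (first significant figure)
Green → 5 (second significant figure)
Black → ×1 multiplier
Silver → ±10% tolerance
35 × 1 = 35 Ω
Highest = 35 × (1 + 10/100) = 38.5 Ω.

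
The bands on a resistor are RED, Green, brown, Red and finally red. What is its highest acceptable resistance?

25602 Ω

Red → 2 (first significant figure)
Green → 5 (second significant figure)
Brown → 1 (third significant figure)
Red → ×10^2 multiplier
Red → ±2% tolerance
251 × 100 = 25100 Ω
Highest = 25100 × (1 + 2/100) = 25602 Ω.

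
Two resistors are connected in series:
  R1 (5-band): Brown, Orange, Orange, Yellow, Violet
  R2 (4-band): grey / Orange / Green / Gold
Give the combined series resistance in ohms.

9630000 Ω

R1: brown, orange, orange → 133; yellow ×10^4 → 1330000 Ω.
R2: grey, orange → 83; green ×10^5 → 8300000 Ω.
Series: 1330000 + 8300000 = 9630000 Ω.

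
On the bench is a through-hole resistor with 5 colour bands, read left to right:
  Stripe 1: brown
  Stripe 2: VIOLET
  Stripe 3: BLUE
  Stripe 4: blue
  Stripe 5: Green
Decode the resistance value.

Brown → 1 (first significant figure)
Violet → 7 (second significant figure)
Blue → 6 (third significant figure)
Blue → ×10^6 multiplier
176 × 1000000 = 176000000 Ω

176000000 Ω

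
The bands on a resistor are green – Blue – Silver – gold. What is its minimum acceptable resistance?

0.532 Ω

Green → 5 (first significant figure)
Blue → 6 (second significant figure)
Silver → ×0.01 multiplier
Gold → ±5% tolerance
56 × 0.01 = 0.56 Ω
Minimum = 0.56 × (1 − 5/100) = 0.532 Ω.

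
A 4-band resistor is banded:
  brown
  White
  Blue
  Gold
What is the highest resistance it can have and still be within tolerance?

19950000 Ω

Brown → 1 (first significant figure)
White → 9 (second significant figure)
Blue → ×10^6 multiplier
Gold → ±5% tolerance
19 × 1000000 = 19000000 Ω
Highest = 19000000 × (1 + 5/100) = 19950000 Ω.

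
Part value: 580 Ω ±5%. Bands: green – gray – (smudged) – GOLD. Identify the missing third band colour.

580 Ω = 58 × 10^1.
The third band is the multiplier, 10^1, which is brown.

brown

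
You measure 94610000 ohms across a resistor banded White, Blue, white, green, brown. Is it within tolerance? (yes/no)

White → 9 (first significant figure)
Blue → 6 (second significant figure)
White → 9 (third significant figure)
Green → ×10^5 multiplier
Brown → ±1% tolerance
969 × 100000 = 96900000 Ω
Allowed range: 95931000 Ω to 97869000 Ω.
94610000 ohms lies outside that range.

no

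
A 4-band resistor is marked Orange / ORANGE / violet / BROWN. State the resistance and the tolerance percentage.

330000000 Ω ±1%

Orange → 3 (first significant figure)
Orange → 3 (second significant figure)
Violet → ×10^7 multiplier
Brown → ±1% tolerance
33 × 10000000 = 330000000 Ω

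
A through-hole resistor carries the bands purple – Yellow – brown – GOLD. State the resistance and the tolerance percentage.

740 Ω ±5%

Violet → 7 (first significant figure)
Yellow → 4 (second significant figure)
Brown → ×10 multiplier
Gold → ±5% tolerance
74 × 10 = 740 Ω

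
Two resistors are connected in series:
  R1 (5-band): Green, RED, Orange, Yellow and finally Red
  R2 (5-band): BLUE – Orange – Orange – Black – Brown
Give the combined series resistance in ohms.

R1: green, red, orange → 523; yellow ×10^4 → 5230000 Ω.
R2: blue, orange, orange → 633; black ×1 → 633 Ω.
Series: 5230000 + 633 = 5230633 Ω.

5230633 Ω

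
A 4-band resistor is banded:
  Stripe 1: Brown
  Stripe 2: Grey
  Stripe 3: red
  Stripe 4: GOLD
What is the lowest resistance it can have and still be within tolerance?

1710 Ω

Brown → 1 (first significant figure)
Grey → 8 (second significant figure)
Red → ×10^2 multiplier
Gold → ±5% tolerance
18 × 100 = 1800 Ω
Lowest = 1800 × (1 − 5/100) = 1710 Ω.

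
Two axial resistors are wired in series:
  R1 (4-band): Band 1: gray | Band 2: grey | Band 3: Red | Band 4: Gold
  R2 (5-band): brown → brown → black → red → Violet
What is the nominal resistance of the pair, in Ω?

19800 Ω

R1: grey, grey → 88; red ×10^2 → 8800 Ω.
R2: brown, brown, black → 110; red ×10^2 → 11000 Ω.
Series: 8800 + 11000 = 19800 Ω.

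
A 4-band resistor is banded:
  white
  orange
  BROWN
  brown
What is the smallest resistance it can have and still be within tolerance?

White → 9 (first significant figure)
Orange → 3 (second significant figure)
Brown → ×10 multiplier
Brown → ±1% tolerance
93 × 10 = 930 Ω
Smallest = 930 × (1 − 1/100) = 920.7 Ω.

920.7 Ω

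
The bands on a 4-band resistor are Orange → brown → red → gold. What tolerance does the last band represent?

The last band, gold, is the tolerance band.
Gold corresponds to ±5%.

±5%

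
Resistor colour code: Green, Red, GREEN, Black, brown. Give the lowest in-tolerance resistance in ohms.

519.75 Ω

Green → 5 (first significant figure)
Red → 2 (second significant figure)
Green → 5 (third significant figure)
Black → ×1 multiplier
Brown → ±1% tolerance
525 × 1 = 525 Ω
Lowest = 525 × (1 − 1/100) = 519.75 Ω.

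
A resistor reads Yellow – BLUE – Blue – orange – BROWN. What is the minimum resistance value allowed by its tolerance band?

Yellow → 4 (first significant figure)
Blue → 6 (second significant figure)
Blue → 6 (third significant figure)
Orange → ×10^3 multiplier
Brown → ±1% tolerance
466 × 1000 = 466000 Ω
Minimum = 466000 × (1 − 1/100) = 461340 Ω.

461340 Ω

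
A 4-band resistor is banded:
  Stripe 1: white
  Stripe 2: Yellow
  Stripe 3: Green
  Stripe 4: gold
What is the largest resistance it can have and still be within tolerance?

9870000 Ω

White → 9 (first significant figure)
Yellow → 4 (second significant figure)
Green → ×10^5 multiplier
Gold → ±5% tolerance
94 × 100000 = 9400000 Ω
Largest = 9400000 × (1 + 5/100) = 9870000 Ω.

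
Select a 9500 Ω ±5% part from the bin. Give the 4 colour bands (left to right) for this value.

white, green, red, gold

9500 Ω = 95 × 10^2.
9 → white
5 → green
Multiplier 10^2 → red.
±5% tolerance → gold.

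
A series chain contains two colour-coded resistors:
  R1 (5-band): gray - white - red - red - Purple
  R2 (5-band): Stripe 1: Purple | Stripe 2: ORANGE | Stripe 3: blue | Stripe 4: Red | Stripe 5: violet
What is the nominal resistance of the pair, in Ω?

162800 Ω

R1: grey, white, red → 892; red ×10^2 → 89200 Ω.
R2: violet, orange, blue → 736; red ×10^2 → 73600 Ω.
Series: 89200 + 73600 = 162800 Ω.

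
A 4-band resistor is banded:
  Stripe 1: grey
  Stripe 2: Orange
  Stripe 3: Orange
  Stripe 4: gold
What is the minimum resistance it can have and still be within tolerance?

78850 Ω

Grey → 8 (first significant figure)
Orange → 3 (second significant figure)
Orange → ×10^3 multiplier
Gold → ±5% tolerance
83 × 1000 = 83000 Ω
Minimum = 83000 × (1 − 5/100) = 78850 Ω.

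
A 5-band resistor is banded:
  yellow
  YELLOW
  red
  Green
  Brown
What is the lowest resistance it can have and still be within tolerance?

Yellow → 4 (first significant figure)
Yellow → 4 (second significant figure)
Red → 2 (third significant figure)
Green → ×10^5 multiplier
Brown → ±1% tolerance
442 × 100000 = 44200000 Ω
Lowest = 44200000 × (1 − 1/100) = 43758000 Ω.

43758000 Ω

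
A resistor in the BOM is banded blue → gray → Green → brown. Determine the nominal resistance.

6800000 Ω

Blue → 6 (first significant figure)
Grey → 8 (second significant figure)
Green → ×10^5 multiplier
68 × 100000 = 6800000 Ω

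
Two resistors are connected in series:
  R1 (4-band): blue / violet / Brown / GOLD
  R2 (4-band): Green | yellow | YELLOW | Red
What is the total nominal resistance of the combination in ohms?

R1: blue, violet → 67; brown ×10 → 670 Ω.
R2: green, yellow → 54; yellow ×10^4 → 540000 Ω.
Series: 670 + 540000 = 540670 Ω.

540670 Ω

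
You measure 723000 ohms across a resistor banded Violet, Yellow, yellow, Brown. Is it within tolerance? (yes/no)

no

Violet → 7 (first significant figure)
Yellow → 4 (second significant figure)
Yellow → ×10^4 multiplier
Brown → ±1% tolerance
74 × 10000 = 740000 Ω
Allowed range: 732600 Ω to 747400 Ω.
723000 ohms lies outside that range.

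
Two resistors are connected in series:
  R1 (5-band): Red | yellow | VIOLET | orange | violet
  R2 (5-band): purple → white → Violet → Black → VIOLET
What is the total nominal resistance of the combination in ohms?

247797 Ω

R1: red, yellow, violet → 247; orange ×10^3 → 247000 Ω.
R2: violet, white, violet → 797; black ×1 → 797 Ω.
Series: 247000 + 797 = 247797 Ω.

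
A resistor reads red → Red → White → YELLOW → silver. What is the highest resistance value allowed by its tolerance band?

Red → 2 (first significant figure)
Red → 2 (second significant figure)
White → 9 (third significant figure)
Yellow → ×10^4 multiplier
Silver → ±10% tolerance
229 × 10000 = 2290000 Ω
Highest = 2290000 × (1 + 10/100) = 2519000 Ω.

2519000 Ω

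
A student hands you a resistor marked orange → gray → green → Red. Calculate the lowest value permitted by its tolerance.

Orange → 3 (first significant figure)
Grey → 8 (second significant figure)
Green → ×10^5 multiplier
Red → ±2% tolerance
38 × 100000 = 3800000 Ω
Lowest = 3800000 × (1 − 2/100) = 3724000 Ω.

3724000 Ω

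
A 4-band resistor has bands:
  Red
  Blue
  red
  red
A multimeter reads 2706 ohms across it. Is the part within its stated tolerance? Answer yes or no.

Red → 2 (first significant figure)
Blue → 6 (second significant figure)
Red → ×10^2 multiplier
Red → ±2% tolerance
26 × 100 = 2600 Ω
Allowed range: 2548 Ω to 2652 Ω.
2706 ohms lies outside that range.

no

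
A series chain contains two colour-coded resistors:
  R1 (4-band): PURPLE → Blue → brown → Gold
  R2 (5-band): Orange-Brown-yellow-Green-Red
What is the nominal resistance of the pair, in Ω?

R1: violet, blue → 76; brown ×10 → 760 Ω.
R2: orange, brown, yellow → 314; green ×10^5 → 31400000 Ω.
Series: 760 + 31400000 = 31400760 Ω.

31400760 Ω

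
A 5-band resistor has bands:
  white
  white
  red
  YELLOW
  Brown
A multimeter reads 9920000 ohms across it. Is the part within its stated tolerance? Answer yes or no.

yes

White → 9 (first significant figure)
White → 9 (second significant figure)
Red → 2 (third significant figure)
Yellow → ×10^4 multiplier
Brown → ±1% tolerance
992 × 10000 = 9920000 Ω
Allowed range: 9820800 Ω to 10019200 Ω.
9920000 ohms lies inside that range.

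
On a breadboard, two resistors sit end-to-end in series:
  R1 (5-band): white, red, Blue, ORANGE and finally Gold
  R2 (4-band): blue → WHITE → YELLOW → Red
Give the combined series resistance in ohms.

1616000 Ω

R1: white, red, blue → 926; orange ×10^3 → 926000 Ω.
R2: blue, white → 69; yellow ×10^4 → 690000 Ω.
Series: 926000 + 690000 = 1616000 Ω.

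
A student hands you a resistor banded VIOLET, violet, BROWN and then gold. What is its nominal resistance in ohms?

Violet → 7 (first significant figure)
Violet → 7 (second significant figure)
Brown → ×10 multiplier
77 × 10 = 770 Ω

770 Ω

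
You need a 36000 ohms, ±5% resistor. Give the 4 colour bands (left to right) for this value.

orange, blue, orange, gold

36000 Ω = 36 × 10^3.
3 → orange
6 → blue
Multiplier 10^3 → orange.
±5% tolerance → gold.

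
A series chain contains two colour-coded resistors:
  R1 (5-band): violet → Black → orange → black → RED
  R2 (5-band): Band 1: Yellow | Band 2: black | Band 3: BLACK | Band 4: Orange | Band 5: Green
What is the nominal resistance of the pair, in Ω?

R1: violet, black, orange → 703; black ×1 → 703 Ω.
R2: yellow, black, black → 400; orange ×10^3 → 400000 Ω.
Series: 703 + 400000 = 400703 Ω.

400703 Ω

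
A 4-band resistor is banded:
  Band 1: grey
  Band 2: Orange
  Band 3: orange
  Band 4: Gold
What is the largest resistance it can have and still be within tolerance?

Grey → 8 (first significant figure)
Orange → 3 (second significant figure)
Orange → ×10^3 multiplier
Gold → ±5% tolerance
83 × 1000 = 83000 Ω
Largest = 83000 × (1 + 5/100) = 87150 Ω.

87150 Ω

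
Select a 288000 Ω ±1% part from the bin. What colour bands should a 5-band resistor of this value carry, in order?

288000 Ω = 288 × 10^3.
2 → red
8 → grey
8 → grey
Multiplier 10^3 → orange.
±1% tolerance → brown.

red, grey, grey, orange, brown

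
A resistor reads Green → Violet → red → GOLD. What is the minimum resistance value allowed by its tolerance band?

5415 Ω

Green → 5 (first significant figure)
Violet → 7 (second significant figure)
Red → ×10^2 multiplier
Gold → ±5% tolerance
57 × 100 = 5700 Ω
Minimum = 5700 × (1 − 5/100) = 5415 Ω.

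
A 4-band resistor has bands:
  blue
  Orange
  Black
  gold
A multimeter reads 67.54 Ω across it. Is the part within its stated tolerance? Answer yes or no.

no

Blue → 6 (first significant figure)
Orange → 3 (second significant figure)
Black → ×1 multiplier
Gold → ±5% tolerance
63 × 1 = 63 Ω
Allowed range: 59.85 Ω to 66.15 Ω.
67.54 Ω lies outside that range.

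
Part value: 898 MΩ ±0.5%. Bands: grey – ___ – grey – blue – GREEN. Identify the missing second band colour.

white

898000000 Ω = 898 × 10^6.
The second band gives digit 9 of the significand, and 9 is white.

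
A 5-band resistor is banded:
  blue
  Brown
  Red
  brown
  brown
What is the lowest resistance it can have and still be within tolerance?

Blue → 6 (first significant figure)
Brown → 1 (second significant figure)
Red → 2 (third significant figure)
Brown → ×10 multiplier
Brown → ±1% tolerance
612 × 10 = 6120 Ω
Lowest = 6120 × (1 − 1/100) = 6058.8 Ω.

6058.8 Ω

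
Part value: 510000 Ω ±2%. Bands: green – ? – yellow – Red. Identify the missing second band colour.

brown

510000 Ω = 51 × 10^4.
The second band gives digit 1 of the significand, and 1 is brown.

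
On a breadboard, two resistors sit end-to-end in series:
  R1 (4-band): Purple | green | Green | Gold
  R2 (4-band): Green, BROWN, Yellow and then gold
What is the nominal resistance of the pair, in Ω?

8010000 Ω

R1: violet, green → 75; green ×10^5 → 7500000 Ω.
R2: green, brown → 51; yellow ×10^4 → 510000 Ω.
Series: 7500000 + 510000 = 8010000 Ω.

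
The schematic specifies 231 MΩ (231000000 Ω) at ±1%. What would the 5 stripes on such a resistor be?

231000000 Ω = 231 × 10^6.
2 → red
3 → orange
1 → brown
Multiplier 10^6 → blue.
±1% tolerance → brown.

red, orange, brown, blue, brown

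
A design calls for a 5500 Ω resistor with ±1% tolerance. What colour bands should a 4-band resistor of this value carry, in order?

green, green, red, brown

5500 Ω = 55 × 10^2.
5 → green
5 → green
Multiplier 10^2 → red.
±1% tolerance → brown.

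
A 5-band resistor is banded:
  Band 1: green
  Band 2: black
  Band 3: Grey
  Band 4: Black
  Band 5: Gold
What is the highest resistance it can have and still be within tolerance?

Green → 5 (first significant figure)
Black → 0 (second significant figure)
Grey → 8 (third significant figure)
Black → ×1 multiplier
Gold → ±5% tolerance
508 × 1 = 508 Ω
Highest = 508 × (1 + 5/100) = 533.4 Ω.

533.4 Ω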